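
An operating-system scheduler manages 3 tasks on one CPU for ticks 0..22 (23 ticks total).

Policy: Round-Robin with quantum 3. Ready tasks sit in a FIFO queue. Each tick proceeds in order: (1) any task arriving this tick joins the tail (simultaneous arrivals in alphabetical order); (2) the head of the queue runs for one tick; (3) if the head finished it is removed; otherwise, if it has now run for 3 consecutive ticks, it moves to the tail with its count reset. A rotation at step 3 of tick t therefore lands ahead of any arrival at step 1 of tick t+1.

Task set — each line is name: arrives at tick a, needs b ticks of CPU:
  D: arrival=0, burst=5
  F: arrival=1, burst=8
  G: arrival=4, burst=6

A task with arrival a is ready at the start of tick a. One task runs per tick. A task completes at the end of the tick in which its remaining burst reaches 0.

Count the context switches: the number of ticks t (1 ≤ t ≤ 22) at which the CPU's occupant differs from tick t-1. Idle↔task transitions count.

context switches = 7

t=0: queue=[D] q_used=0 → run D
t=1: queue=[D,F] q_used=1 → run D
t=2: queue=[D,F] q_used=2 → run D
t=3: queue=[F,D] q_used=0 → run F
t=4: queue=[F,D,G] q_used=1 → run F
t=5: queue=[F,D,G] q_used=2 → run F
t=6: queue=[D,G,F] q_used=0 → run D
t=7: queue=[D,G,F] q_used=1 → run D
t=8: queue=[G,F] q_used=0 → run G
t=9: queue=[G,F] q_used=1 → run G
t=10: queue=[G,F] q_used=2 → run G
t=11: queue=[F,G] q_used=0 → run F
t=12: queue=[F,G] q_used=1 → run F
t=13: queue=[F,G] q_used=2 → run F
t=14: queue=[G,F] q_used=0 → run G
t=15: queue=[G,F] q_used=1 → run G
t=16: queue=[G,F] q_used=2 → run G
t=17: queue=[F] q_used=0 → run F
t=18: queue=[F] q_used=1 → run F
t=19: (idle)
t=20: (idle)
t=21: (idle)
t=22: (idle)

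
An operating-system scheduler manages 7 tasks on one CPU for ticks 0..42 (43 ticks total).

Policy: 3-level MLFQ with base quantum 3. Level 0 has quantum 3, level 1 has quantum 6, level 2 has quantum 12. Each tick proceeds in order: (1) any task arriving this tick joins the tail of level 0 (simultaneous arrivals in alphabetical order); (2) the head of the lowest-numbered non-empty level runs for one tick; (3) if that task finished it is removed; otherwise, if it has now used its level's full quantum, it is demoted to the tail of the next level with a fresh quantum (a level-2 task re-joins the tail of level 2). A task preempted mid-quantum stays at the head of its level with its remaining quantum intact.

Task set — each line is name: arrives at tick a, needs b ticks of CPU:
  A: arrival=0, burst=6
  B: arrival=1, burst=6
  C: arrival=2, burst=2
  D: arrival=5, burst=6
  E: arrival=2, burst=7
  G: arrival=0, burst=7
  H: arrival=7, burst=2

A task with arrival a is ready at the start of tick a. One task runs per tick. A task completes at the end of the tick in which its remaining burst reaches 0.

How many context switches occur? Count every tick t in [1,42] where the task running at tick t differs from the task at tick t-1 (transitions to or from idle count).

t=0: L0/L1/L2 = AG/-/- → run A
t=1: L0/L1/L2 = AGB/-/- → run A
t=2: L0/L1/L2 = AGBCE/-/- → run A
t=3: L0/L1/L2 = GBCE/A/- → run G
t=4: L0/L1/L2 = GBCE/A/- → run G
t=5: L0/L1/L2 = GBCED/A/- → run G
t=6: L0/L1/L2 = BCED/AG/- → run B
t=7: L0/L1/L2 = BCEDH/AG/- → run B
t=8: L0/L1/L2 = BCEDH/AG/- → run B
t=9: L0/L1/L2 = CEDH/AGB/- → run C
t=10: L0/L1/L2 = CEDH/AGB/- → run C
t=11: L0/L1/L2 = EDH/AGB/- → run E
t=12: L0/L1/L2 = EDH/AGB/- → run E
t=13: L0/L1/L2 = EDH/AGB/- → run E
t=14: L0/L1/L2 = DH/AGBE/- → run D
t=15: L0/L1/L2 = DH/AGBE/- → run D
t=16: L0/L1/L2 = DH/AGBE/- → run D
t=17: L0/L1/L2 = H/AGBED/- → run H
t=18: L0/L1/L2 = H/AGBED/- → run H
t=19: L0/L1/L2 = -/AGBED/- → run A
t=20: L0/L1/L2 = -/AGBED/- → run A
t=21: L0/L1/L2 = -/AGBED/- → run A
t=22: L0/L1/L2 = -/GBED/- → run G
t=23: L0/L1/L2 = -/GBED/- → run G
t=24: L0/L1/L2 = -/GBED/- → run G
t=25: L0/L1/L2 = -/GBED/- → run G
t=26: L0/L1/L2 = -/BED/- → run B
t=27: L0/L1/L2 = -/BED/- → run B
t=28: L0/L1/L2 = -/BED/- → run B
t=29: L0/L1/L2 = -/ED/- → run E
t=30: L0/L1/L2 = -/ED/- → run E
t=31: L0/L1/L2 = -/ED/- → run E
t=32: L0/L1/L2 = -/ED/- → run E
t=33: L0/L1/L2 = -/D/- → run D
t=34: L0/L1/L2 = -/D/- → run D
t=35: L0/L1/L2 = -/D/- → run D
t=36: (idle)
t=37: (idle)
t=38: (idle)
t=39: (idle)
t=40: (idle)
t=41: (idle)
t=42: (idle)

context switches = 12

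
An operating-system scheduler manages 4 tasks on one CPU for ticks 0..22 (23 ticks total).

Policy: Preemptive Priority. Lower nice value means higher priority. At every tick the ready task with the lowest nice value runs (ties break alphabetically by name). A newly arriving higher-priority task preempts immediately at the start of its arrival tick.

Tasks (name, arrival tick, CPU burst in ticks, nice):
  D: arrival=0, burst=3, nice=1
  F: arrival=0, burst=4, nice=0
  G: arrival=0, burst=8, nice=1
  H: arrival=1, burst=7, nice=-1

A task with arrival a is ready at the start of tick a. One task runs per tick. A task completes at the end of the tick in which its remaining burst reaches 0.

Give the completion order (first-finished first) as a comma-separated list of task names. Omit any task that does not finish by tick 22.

completion order = H, F, D, G

t=0: ready={D,F,G} → run F
t=1: ready={D,F,G,H} → run H
t=2: ready={D,F,G,H} → run H
t=3: ready={D,F,G,H} → run H
t=4: ready={D,F,G,H} → run H
t=5: ready={D,F,G,H} → run H
t=6: ready={D,F,G,H} → run H
t=7: ready={D,F,G,H} → run H
t=8: ready={D,F,G} → run F
t=9: ready={D,F,G} → run F
t=10: ready={D,F,G} → run F
t=11: ready={D,G} → run D
t=12: ready={D,G} → run D
t=13: ready={D,G} → run D
t=14: ready={G} → run G
t=15: ready={G} → run G
t=16: ready={G} → run G
t=17: ready={G} → run G
t=18: ready={G} → run G
t=19: ready={G} → run G
t=20: ready={G} → run G
t=21: ready={G} → run G
t=22: (idle)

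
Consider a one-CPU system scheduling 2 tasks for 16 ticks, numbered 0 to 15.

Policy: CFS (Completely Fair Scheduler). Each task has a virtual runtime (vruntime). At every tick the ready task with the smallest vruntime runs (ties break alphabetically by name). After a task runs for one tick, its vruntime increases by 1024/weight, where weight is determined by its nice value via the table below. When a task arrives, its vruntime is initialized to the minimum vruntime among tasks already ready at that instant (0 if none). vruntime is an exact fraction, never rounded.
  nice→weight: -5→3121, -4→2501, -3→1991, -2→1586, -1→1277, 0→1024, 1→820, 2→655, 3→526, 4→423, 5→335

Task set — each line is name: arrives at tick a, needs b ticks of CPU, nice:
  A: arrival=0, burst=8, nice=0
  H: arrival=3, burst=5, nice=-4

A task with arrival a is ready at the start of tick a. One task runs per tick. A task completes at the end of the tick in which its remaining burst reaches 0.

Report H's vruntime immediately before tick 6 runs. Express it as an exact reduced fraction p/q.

t=0: vr[A=0] → run A
t=1: vr[A=1] → run A
t=2: vr[A=2] → run A
t=3: vr[A=3 H=3] → run A
t=4: vr[A=4 H=3] → run H
t=5: vr[A=4 H=8527/2501] → run H
t=6: vr[A=4 H=9551/2501] → run H
t=7: vr[A=4 H=10575/2501] → run A
t=8: vr[A=5 H=10575/2501] → run H
t=9: vr[A=5 H=11599/2501] → run H
t=10: vr[A=5] → run A
t=11: vr[A=6] → run A
t=12: vr[A=7] → run A
t=13: (idle)
t=14: (idle)
t=15: (idle)

vruntime(H, start of tick 6) = 9551/2501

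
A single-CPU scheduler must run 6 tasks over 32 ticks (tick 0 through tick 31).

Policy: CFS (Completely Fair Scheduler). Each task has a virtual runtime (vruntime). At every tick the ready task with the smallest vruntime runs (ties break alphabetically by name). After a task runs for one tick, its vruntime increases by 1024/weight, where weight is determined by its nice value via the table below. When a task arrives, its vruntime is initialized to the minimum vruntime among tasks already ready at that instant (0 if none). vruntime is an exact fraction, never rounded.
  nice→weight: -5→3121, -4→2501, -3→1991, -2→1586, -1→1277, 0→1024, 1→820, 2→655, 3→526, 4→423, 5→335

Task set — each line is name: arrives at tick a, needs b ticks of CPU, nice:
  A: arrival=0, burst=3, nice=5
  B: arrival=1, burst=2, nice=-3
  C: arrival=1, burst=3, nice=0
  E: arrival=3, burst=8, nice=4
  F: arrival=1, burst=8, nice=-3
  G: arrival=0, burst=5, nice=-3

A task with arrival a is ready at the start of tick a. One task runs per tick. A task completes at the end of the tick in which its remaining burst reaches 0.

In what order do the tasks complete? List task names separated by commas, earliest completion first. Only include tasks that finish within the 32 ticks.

completion order = B, C, G, F, A, E

t=0: vr[A=0 G=0] → run A
t=1: vr[A=1024/335 B=0 C=0 F=0 G=0] → run B
t=2: vr[A=1024/335 B=1024/1991 C=0 F=0 G=0] → run C
t=3: vr[A=1024/335 B=1024/1991 C=1 E=0 F=0 G=0] → run E
t=4: vr[A=1024/335 B=1024/1991 C=1 E=1024/423 F=0 G=0] → run F
t=5: vr[A=1024/335 B=1024/1991 C=1 E=1024/423 F=1024/1991 G=0] → run G
t=6: vr[A=1024/335 B=1024/1991 C=1 E=1024/423 F=1024/1991 G=1024/1991] → run B
t=7: vr[A=1024/335 C=1 E=1024/423 F=1024/1991 G=1024/1991] → run F
t=8: vr[A=1024/335 C=1 E=1024/423 F=2048/1991 G=1024/1991] → run G
t=9: vr[A=1024/335 C=1 E=1024/423 F=2048/1991 G=2048/1991] → run C
t=10: vr[A=1024/335 C=2 E=1024/423 F=2048/1991 G=2048/1991] → run F
t=11: vr[A=1024/335 C=2 E=1024/423 F=3072/1991 G=2048/1991] → run G
t=12: vr[A=1024/335 C=2 E=1024/423 F=3072/1991 G=3072/1991] → run F
t=13: vr[A=1024/335 C=2 E=1024/423 F=4096/1991 G=3072/1991] → run G
t=14: vr[A=1024/335 C=2 E=1024/423 F=4096/1991 G=4096/1991] → run C
t=15: vr[A=1024/335 E=1024/423 F=4096/1991 G=4096/1991] → run F
t=16: vr[A=1024/335 E=1024/423 F=5120/1991 G=4096/1991] → run G
t=17: vr[A=1024/335 E=1024/423 F=5120/1991] → run E
t=18: vr[A=1024/335 E=2048/423 F=5120/1991] → run F
t=19: vr[A=1024/335 E=2048/423 F=6144/1991] → run A
t=20: vr[A=2048/335 E=2048/423 F=6144/1991] → run F
t=21: vr[A=2048/335 E=2048/423 F=7168/1991] → run F
t=22: vr[A=2048/335 E=2048/423] → run E
t=23: vr[A=2048/335 E=1024/141] → run A
t=24: vr[E=1024/141] → run E
t=25: vr[E=4096/423] → run E
t=26: vr[E=5120/423] → run E
t=27: vr[E=2048/141] → run E
t=28: vr[E=7168/423] → run E
t=29: (idle)
t=30: (idle)
t=31: (idle)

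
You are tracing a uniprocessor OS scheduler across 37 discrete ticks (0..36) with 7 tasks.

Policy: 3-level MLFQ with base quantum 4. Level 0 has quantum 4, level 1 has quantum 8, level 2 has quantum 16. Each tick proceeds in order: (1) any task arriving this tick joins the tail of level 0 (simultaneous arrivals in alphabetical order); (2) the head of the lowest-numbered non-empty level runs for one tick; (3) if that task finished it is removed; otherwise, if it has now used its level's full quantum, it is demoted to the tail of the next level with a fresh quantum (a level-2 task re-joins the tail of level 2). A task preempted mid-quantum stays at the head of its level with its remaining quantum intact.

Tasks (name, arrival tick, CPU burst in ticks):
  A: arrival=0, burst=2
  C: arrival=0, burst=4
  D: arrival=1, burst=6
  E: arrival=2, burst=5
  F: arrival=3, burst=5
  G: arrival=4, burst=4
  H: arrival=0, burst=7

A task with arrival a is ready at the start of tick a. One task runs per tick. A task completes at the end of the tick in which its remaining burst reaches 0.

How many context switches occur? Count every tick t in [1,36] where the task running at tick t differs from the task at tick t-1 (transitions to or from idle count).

t=0: L0/L1/L2 = ACH/-/- → run A
t=1: L0/L1/L2 = ACHD/-/- → run A
t=2: L0/L1/L2 = CHDE/-/- → run C
t=3: L0/L1/L2 = CHDEF/-/- → run C
t=4: L0/L1/L2 = CHDEFG/-/- → run C
t=5: L0/L1/L2 = CHDEFG/-/- → run C
t=6: L0/L1/L2 = HDEFG/-/- → run H
t=7: L0/L1/L2 = HDEFG/-/- → run H
t=8: L0/L1/L2 = HDEFG/-/- → run H
t=9: L0/L1/L2 = HDEFG/-/- → run H
t=10: L0/L1/L2 = DEFG/H/- → run D
t=11: L0/L1/L2 = DEFG/H/- → run D
t=12: L0/L1/L2 = DEFG/H/- → run D
t=13: L0/L1/L2 = DEFG/H/- → run D
t=14: L0/L1/L2 = EFG/HD/- → run E
t=15: L0/L1/L2 = EFG/HD/- → run E
t=16: L0/L1/L2 = EFG/HD/- → run E
t=17: L0/L1/L2 = EFG/HD/- → run E
t=18: L0/L1/L2 = FG/HDE/- → run F
t=19: L0/L1/L2 = FG/HDE/- → run F
t=20: L0/L1/L2 = FG/HDE/- → run F
t=21: L0/L1/L2 = FG/HDE/- → run F
t=22: L0/L1/L2 = G/HDEF/- → run G
t=23: L0/L1/L2 = G/HDEF/- → run G
t=24: L0/L1/L2 = G/HDEF/- → run G
t=25: L0/L1/L2 = G/HDEF/- → run G
t=26: L0/L1/L2 = -/HDEF/- → run H
t=27: L0/L1/L2 = -/HDEF/- → run H
t=28: L0/L1/L2 = -/HDEF/- → run H
t=29: L0/L1/L2 = -/DEF/- → run D
t=30: L0/L1/L2 = -/DEF/- → run D
t=31: L0/L1/L2 = -/EF/- → run E
t=32: L0/L1/L2 = -/F/- → run F
t=33: (idle)
t=34: (idle)
t=35: (idle)
t=36: (idle)

context switches = 11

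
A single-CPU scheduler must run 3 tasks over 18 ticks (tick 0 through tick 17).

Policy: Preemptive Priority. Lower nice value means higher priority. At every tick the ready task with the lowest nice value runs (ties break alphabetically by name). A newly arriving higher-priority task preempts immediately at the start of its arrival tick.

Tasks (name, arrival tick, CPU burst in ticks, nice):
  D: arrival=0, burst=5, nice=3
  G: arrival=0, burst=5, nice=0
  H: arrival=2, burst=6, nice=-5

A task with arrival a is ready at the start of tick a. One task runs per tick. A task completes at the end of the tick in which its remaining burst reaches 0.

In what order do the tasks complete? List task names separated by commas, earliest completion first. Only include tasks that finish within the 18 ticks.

t=0: ready={D,G} → run G
t=1: ready={D,G} → run G
t=2: ready={D,G,H} → run H
t=3: ready={D,G,H} → run H
t=4: ready={D,G,H} → run H
t=5: ready={D,G,H} → run H
t=6: ready={D,G,H} → run H
t=7: ready={D,G,H} → run H
t=8: ready={D,G} → run G
t=9: ready={D,G} → run G
t=10: ready={D,G} → run G
t=11: ready={D} → run D
t=12: ready={D} → run D
t=13: ready={D} → run D
t=14: ready={D} → run D
t=15: ready={D} → run D
t=16: (idle)
t=17: (idle)

completion order = H, G, D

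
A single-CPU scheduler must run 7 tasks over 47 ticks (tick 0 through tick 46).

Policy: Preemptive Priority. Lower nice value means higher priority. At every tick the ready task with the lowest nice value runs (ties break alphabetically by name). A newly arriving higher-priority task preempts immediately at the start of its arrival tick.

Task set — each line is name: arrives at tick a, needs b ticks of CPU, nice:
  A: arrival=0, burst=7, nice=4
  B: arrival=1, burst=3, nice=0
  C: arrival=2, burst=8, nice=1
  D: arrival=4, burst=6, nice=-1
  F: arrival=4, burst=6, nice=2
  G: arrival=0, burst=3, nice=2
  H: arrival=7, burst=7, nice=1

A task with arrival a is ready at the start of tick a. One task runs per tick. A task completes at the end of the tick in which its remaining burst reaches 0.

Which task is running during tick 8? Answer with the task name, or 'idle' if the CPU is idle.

t=0: ready={A,G} → run G
t=1: ready={A,B,G} → run B
t=2: ready={A,B,C,G} → run B
t=3: ready={A,B,C,G} → run B
t=4: ready={A,C,D,F,G} → run D
t=5: ready={A,C,D,F,G} → run D
t=6: ready={A,C,D,F,G} → run D
t=7: ready={A,C,D,F,G,H} → run D
t=8: ready={A,C,D,F,G,H} → run D
t=9: ready={A,C,D,F,G,H} → run D
t=10: ready={A,C,F,G,H} → run C
t=11: ready={A,C,F,G,H} → run C
t=12: ready={A,C,F,G,H} → run C
t=13: ready={A,C,F,G,H} → run C
t=14: ready={A,C,F,G,H} → run C
t=15: ready={A,C,F,G,H} → run C
t=16: ready={A,C,F,G,H} → run C
t=17: ready={A,C,F,G,H} → run C
t=18: ready={A,F,G,H} → run H
t=19: ready={A,F,G,H} → run H
t=20: ready={A,F,G,H} → run H
t=21: ready={A,F,G,H} → run H
t=22: ready={A,F,G,H} → run H
t=23: ready={A,F,G,H} → run H
t=24: ready={A,F,G,H} → run H
t=25: ready={A,F,G} → run F
t=26: ready={A,F,G} → run F
t=27: ready={A,F,G} → run F
t=28: ready={A,F,G} → run F
t=29: ready={A,F,G} → run F
t=30: ready={A,F,G} → run F
t=31: ready={A,G} → run G
t=32: ready={A,G} → run G
t=33: ready={A} → run A
t=34: ready={A} → run A
t=35: ready={A} → run A
t=36: ready={A} → run A
t=37: ready={A} → run A
t=38: ready={A} → run A
t=39: ready={A} → run A
t=40: (idle)
t=41: (idle)
t=42: (idle)
t=43: (idle)
t=44: (idle)
t=45: (idle)
t=46: (idle)

running at tick 8 = D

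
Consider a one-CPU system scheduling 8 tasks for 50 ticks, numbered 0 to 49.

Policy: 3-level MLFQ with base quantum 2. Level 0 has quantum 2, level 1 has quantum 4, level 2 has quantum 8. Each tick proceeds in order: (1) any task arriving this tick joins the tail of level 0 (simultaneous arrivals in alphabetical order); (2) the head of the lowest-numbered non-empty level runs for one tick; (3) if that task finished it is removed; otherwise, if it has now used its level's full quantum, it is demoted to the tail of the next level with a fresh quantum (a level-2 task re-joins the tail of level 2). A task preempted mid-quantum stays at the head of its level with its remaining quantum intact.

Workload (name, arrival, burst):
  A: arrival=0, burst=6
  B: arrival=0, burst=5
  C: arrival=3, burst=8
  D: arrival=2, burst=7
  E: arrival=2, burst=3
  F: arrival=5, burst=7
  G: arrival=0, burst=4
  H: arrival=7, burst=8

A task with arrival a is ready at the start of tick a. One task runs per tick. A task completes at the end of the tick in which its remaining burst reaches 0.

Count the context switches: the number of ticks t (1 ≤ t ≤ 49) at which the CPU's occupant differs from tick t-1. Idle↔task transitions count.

t=0: L0/L1/L2 = ABG/-/- → run A
t=1: L0/L1/L2 = ABG/-/- → run A
t=2: L0/L1/L2 = BGDE/A/- → run B
t=3: L0/L1/L2 = BGDEC/A/- → run B
t=4: L0/L1/L2 = GDEC/AB/- → run G
t=5: L0/L1/L2 = GDECF/AB/- → run G
t=6: L0/L1/L2 = DECF/ABG/- → run D
t=7: L0/L1/L2 = DECFH/ABG/- → run D
t=8: L0/L1/L2 = ECFH/ABGD/- → run E
t=9: L0/L1/L2 = ECFH/ABGD/- → run E
t=10: L0/L1/L2 = CFH/ABGDE/- → run C
t=11: L0/L1/L2 = CFH/ABGDE/- → run C
t=12: L0/L1/L2 = FH/ABGDEC/- → run F
t=13: L0/L1/L2 = FH/ABGDEC/- → run F
t=14: L0/L1/L2 = H/ABGDECF/- → run H
t=15: L0/L1/L2 = H/ABGDECF/- → run H
t=16: L0/L1/L2 = -/ABGDECFH/- → run A
t=17: L0/L1/L2 = -/ABGDECFH/- → run A
t=18: L0/L1/L2 = -/ABGDECFH/- → run A
t=19: L0/L1/L2 = -/ABGDECFH/- → run A
t=20: L0/L1/L2 = -/BGDECFH/- → run B
t=21: L0/L1/L2 = -/BGDECFH/- → run B
t=22: L0/L1/L2 = -/BGDECFH/- → run B
t=23: L0/L1/L2 = -/GDECFH/- → run G
t=24: L0/L1/L2 = -/GDECFH/- → run G
t=25: L0/L1/L2 = -/DECFH/- → run D
t=26: L0/L1/L2 = -/DECFH/- → run D
t=27: L0/L1/L2 = -/DECFH/- → run D
t=28: L0/L1/L2 = -/DECFH/- → run D
t=29: L0/L1/L2 = -/ECFH/D → run E
t=30: L0/L1/L2 = -/CFH/D → run C
t=31: L0/L1/L2 = -/CFH/D → run C
t=32: L0/L1/L2 = -/CFH/D → run C
t=33: L0/L1/L2 = -/CFH/D → run C
t=34: L0/L1/L2 = -/FH/DC → run F
t=35: L0/L1/L2 = -/FH/DC → run F
t=36: L0/L1/L2 = -/FH/DC → run F
t=37: L0/L1/L2 = -/FH/DC → run F
t=38: L0/L1/L2 = -/H/DCF → run H
t=39: L0/L1/L2 = -/H/DCF → run H
t=40: L0/L1/L2 = -/H/DCF → run H
t=41: L0/L1/L2 = -/H/DCF → run H
t=42: L0/L1/L2 = -/-/DCFH → run D
t=43: L0/L1/L2 = -/-/CFH → run C
t=44: L0/L1/L2 = -/-/CFH → run C
t=45: L0/L1/L2 = -/-/FH → run F
t=46: L0/L1/L2 = -/-/H → run H
t=47: L0/L1/L2 = -/-/H → run H
t=48: (idle)
t=49: (idle)

context switches = 20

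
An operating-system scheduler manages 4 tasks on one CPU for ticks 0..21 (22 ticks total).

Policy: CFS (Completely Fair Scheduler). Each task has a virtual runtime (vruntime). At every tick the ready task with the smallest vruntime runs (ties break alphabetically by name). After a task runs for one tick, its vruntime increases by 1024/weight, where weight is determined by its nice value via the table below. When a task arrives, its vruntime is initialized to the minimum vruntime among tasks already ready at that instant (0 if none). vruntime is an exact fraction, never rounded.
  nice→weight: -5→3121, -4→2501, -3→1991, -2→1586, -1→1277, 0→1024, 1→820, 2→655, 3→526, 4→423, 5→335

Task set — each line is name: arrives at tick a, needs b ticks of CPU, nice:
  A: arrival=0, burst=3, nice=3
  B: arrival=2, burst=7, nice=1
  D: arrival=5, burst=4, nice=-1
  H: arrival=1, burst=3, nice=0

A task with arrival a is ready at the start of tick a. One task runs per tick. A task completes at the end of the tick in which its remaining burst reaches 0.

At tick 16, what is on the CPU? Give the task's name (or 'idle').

running at tick 16 = B

t=0: vr[A=0] → run A
t=1: vr[A=512/263 H=512/263] → run A
t=2: vr[A=1024/263 B=512/263 H=512/263] → run B
t=3: vr[A=1024/263 B=172288/53915 H=512/263] → run H
t=4: vr[A=1024/263 B=172288/53915 H=775/263] → run H
t=5: vr[A=1024/263 B=172288/53915 D=172288/53915 H=1038/263] → run B
t=6: vr[A=1024/263 B=239616/53915 D=172288/53915 H=1038/263] → run D
t=7: vr[A=1024/263 B=239616/53915 D=275220736/68849455 H=1038/263] → run A
t=8: vr[B=239616/53915 D=275220736/68849455 H=1038/263] → run H
t=9: vr[B=239616/53915 D=275220736/68849455] → run D
t=10: vr[B=239616/53915 D=330429696/68849455] → run B
t=11: vr[B=306944/53915 D=330429696/68849455] → run D
t=12: vr[B=306944/53915 D=385638656/68849455] → run D
t=13: vr[B=306944/53915] → run B
t=14: vr[B=374272/53915] → run B
t=15: vr[B=88320/10783] → run B
t=16: vr[B=508928/53915] → run B
t=17: (idle)
t=18: (idle)
t=19: (idle)
t=20: (idle)
t=21: (idle)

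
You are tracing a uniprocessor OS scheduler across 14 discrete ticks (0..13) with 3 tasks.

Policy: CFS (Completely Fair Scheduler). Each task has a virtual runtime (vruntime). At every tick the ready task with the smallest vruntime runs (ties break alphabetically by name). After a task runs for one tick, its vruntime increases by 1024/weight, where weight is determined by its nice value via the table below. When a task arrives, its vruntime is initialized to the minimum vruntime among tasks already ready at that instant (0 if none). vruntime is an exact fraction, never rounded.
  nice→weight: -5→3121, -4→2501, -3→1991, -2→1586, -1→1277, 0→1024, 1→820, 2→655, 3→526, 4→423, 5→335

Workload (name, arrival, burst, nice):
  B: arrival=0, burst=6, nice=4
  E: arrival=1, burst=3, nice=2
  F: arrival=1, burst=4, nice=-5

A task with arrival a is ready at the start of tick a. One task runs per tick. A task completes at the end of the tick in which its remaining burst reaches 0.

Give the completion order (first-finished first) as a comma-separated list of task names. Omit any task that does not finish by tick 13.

completion order = F, E, B

t=0: vr[B=0] → run B
t=1: vr[B=1024/423 E=1024/423 F=1024/423] → run B
t=2: vr[B=2048/423 E=1024/423 F=1024/423] → run E
t=3: vr[B=2048/423 E=1103872/277065 F=1024/423] → run F
t=4: vr[B=2048/423 E=1103872/277065 F=3629056/1320183] → run F
t=5: vr[B=2048/423 E=1103872/277065 F=4062208/1320183] → run F
t=6: vr[B=2048/423 E=1103872/277065 F=4495360/1320183] → run F
t=7: vr[B=2048/423 E=1103872/277065] → run E
t=8: vr[B=2048/423 E=1537024/277065] → run B
t=9: vr[B=1024/141 E=1537024/277065] → run E
t=10: vr[B=1024/141] → run B
t=11: vr[B=4096/423] → run B
t=12: vr[B=5120/423] → run B
t=13: (idle)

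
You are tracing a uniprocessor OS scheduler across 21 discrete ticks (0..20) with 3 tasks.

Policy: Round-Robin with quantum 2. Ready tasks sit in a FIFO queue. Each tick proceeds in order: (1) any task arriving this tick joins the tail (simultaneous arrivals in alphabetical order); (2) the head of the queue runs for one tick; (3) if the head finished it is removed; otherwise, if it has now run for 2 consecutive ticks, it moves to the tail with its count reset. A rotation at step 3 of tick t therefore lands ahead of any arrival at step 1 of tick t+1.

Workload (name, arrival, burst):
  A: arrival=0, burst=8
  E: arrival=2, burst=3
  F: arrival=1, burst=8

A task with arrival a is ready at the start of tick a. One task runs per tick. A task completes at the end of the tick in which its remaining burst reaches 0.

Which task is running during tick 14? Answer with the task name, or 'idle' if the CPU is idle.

running at tick 14 = F

t=0: queue=[A] q_used=0 → run A
t=1: queue=[A,F] q_used=1 → run A
t=2: queue=[F,A,E] q_used=0 → run F
t=3: queue=[F,A,E] q_used=1 → run F
t=4: queue=[A,E,F] q_used=0 → run A
t=5: queue=[A,E,F] q_used=1 → run A
t=6: queue=[E,F,A] q_used=0 → run E
t=7: queue=[E,F,A] q_used=1 → run E
t=8: queue=[F,A,E] q_used=0 → run F
t=9: queue=[F,A,E] q_used=1 → run F
t=10: queue=[A,E,F] q_used=0 → run A
t=11: queue=[A,E,F] q_used=1 → run A
t=12: queue=[E,F,A] q_used=0 → run E
t=13: queue=[F,A] q_used=0 → run F
t=14: queue=[F,A] q_used=1 → run F
t=15: queue=[A,F] q_used=0 → run A
t=16: queue=[A,F] q_used=1 → run A
t=17: queue=[F] q_used=0 → run F
t=18: queue=[F] q_used=1 → run F
t=19: (idle)
t=20: (idle)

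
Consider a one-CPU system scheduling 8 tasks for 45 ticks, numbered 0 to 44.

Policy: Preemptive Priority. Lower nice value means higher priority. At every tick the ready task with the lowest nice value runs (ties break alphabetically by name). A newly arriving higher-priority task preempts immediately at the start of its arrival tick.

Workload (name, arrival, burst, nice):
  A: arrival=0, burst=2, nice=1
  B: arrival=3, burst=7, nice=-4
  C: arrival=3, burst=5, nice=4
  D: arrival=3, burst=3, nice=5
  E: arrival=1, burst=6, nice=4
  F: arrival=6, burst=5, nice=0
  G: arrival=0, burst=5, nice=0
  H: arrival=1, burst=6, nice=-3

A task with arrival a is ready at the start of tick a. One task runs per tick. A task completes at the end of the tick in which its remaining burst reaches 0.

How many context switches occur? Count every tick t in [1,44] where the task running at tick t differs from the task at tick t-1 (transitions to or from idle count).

context switches = 10

t=0: ready={A,G} → run G
t=1: ready={A,E,G,H} → run H
t=2: ready={A,E,G,H} → run H
t=3: ready={A,B,C,D,E,G,H} → run B
t=4: ready={A,B,C,D,E,G,H} → run B
t=5: ready={A,B,C,D,E,G,H} → run B
t=6: ready={A,B,C,D,E,F,G,H} → run B
t=7: ready={A,B,C,D,E,F,G,H} → run B
t=8: ready={A,B,C,D,E,F,G,H} → run B
t=9: ready={A,B,C,D,E,F,G,H} → run B
t=10: ready={A,C,D,E,F,G,H} → run H
t=11: ready={A,C,D,E,F,G,H} → run H
t=12: ready={A,C,D,E,F,G,H} → run H
t=13: ready={A,C,D,E,F,G,H} → run H
t=14: ready={A,C,D,E,F,G} → run F
t=15: ready={A,C,D,E,F,G} → run F
t=16: ready={A,C,D,E,F,G} → run F
t=17: ready={A,C,D,E,F,G} → run F
t=18: ready={A,C,D,E,F,G} → run F
t=19: ready={A,C,D,E,G} → run G
t=20: ready={A,C,D,E,G} → run G
t=21: ready={A,C,D,E,G} → run G
t=22: ready={A,C,D,E,G} → run G
t=23: ready={A,C,D,E} → run A
t=24: ready={A,C,D,E} → run A
t=25: ready={C,D,E} → run C
t=26: ready={C,D,E} → run C
t=27: ready={C,D,E} → run C
t=28: ready={C,D,E} → run C
t=29: ready={C,D,E} → run C
t=30: ready={D,E} → run E
t=31: ready={D,E} → run E
t=32: ready={D,E} → run E
t=33: ready={D,E} → run E
t=34: ready={D,E} → run E
t=35: ready={D,E} → run E
t=36: ready={D} → run D
t=37: ready={D} → run D
t=38: ready={D} → run D
t=39: (idle)
t=40: (idle)
t=41: (idle)
t=42: (idle)
t=43: (idle)
t=44: (idle)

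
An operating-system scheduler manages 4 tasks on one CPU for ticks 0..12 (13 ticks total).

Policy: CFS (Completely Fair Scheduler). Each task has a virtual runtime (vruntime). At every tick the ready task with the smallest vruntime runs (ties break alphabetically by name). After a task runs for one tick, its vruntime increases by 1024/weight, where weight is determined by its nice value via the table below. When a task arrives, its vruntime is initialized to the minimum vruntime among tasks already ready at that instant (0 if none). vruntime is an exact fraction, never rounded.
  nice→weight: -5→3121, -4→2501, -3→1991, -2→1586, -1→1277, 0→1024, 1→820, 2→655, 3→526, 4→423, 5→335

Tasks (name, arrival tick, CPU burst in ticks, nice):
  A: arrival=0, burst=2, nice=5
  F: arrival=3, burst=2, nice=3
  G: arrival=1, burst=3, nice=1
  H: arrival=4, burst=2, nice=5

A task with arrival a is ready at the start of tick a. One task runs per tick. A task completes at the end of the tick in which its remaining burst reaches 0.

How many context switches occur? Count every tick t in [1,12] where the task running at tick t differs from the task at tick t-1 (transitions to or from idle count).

context switches = 8

t=0: vr[A=0] → run A
t=1: vr[A=1024/335 G=1024/335] → run A
t=2: vr[G=1024/335] → run G
t=3: vr[F=59136/13735 G=59136/13735] → run F
t=4: vr[F=22585088/3612305 G=59136/13735 H=59136/13735] → run G
t=5: vr[F=22585088/3612305 G=76288/13735 H=59136/13735] → run H
t=6: vr[F=22585088/3612305 G=76288/13735 H=20224/2747] → run G
t=7: vr[F=22585088/3612305 H=20224/2747] → run F
t=8: vr[H=20224/2747] → run H
t=9: (idle)
t=10: (idle)
t=11: (idle)
t=12: (idle)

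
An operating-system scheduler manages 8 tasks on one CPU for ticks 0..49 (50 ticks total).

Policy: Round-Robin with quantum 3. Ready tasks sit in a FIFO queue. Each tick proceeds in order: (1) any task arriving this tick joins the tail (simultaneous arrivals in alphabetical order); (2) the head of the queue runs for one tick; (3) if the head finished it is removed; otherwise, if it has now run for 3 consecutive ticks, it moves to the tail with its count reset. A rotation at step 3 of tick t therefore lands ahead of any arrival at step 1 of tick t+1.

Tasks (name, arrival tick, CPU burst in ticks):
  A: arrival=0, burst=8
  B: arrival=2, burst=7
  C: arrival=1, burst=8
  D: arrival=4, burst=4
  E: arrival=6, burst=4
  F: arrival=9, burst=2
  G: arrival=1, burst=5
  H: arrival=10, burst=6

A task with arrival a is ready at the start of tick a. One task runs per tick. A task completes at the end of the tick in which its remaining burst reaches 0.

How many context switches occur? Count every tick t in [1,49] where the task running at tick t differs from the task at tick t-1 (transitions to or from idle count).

context switches = 18

t=0: queue=[A] q_used=0 → run A
t=1: queue=[A,C,G] q_used=1 → run A
t=2: queue=[A,C,G,B] q_used=2 → run A
t=3: queue=[C,G,B,A] q_used=0 → run C
t=4: queue=[C,G,B,A,D] q_used=1 → run C
t=5: queue=[C,G,B,A,D] q_used=2 → run C
t=6: queue=[G,B,A,D,C,E] q_used=0 → run G
t=7: queue=[G,B,A,D,C,E] q_used=1 → run G
t=8: queue=[G,B,A,D,C,E] q_used=2 → run G
t=9: queue=[B,A,D,C,E,G,F] q_used=0 → run B
t=10: queue=[B,A,D,C,E,G,F,H] q_used=1 → run B
t=11: queue=[B,A,D,C,E,G,F,H] q_used=2 → run B
t=12: queue=[A,D,C,E,G,F,H,B] q_used=0 → run A
t=13: queue=[A,D,C,E,G,F,H,B] q_used=1 → run A
t=14: queue=[A,D,C,E,G,F,H,B] q_used=2 → run A
t=15: queue=[D,C,E,G,F,H,B,A] q_used=0 → run D
t=16: queue=[D,C,E,G,F,H,B,A] q_used=1 → run D
t=17: queue=[D,C,E,G,F,H,B,A] q_used=2 → run D
t=18: queue=[C,E,G,F,H,B,A,D] q_used=0 → run C
t=19: queue=[C,E,G,F,H,B,A,D] q_used=1 → run C
t=20: queue=[C,E,G,F,H,B,A,D] q_used=2 → run C
t=21: queue=[E,G,F,H,B,A,D,C] q_used=0 → run E
t=22: queue=[E,G,F,H,B,A,D,C] q_used=1 → run E
t=23: queue=[E,G,F,H,B,A,D,C] q_used=2 → run E
t=24: queue=[G,F,H,B,A,D,C,E] q_used=0 → run G
t=25: queue=[G,F,H,B,A,D,C,E] q_used=1 → run G
t=26: queue=[F,H,B,A,D,C,E] q_used=0 → run F
t=27: queue=[F,H,B,A,D,C,E] q_used=1 → run F
t=28: queue=[H,B,A,D,C,E] q_used=0 → run H
t=29: queue=[H,B,A,D,C,E] q_used=1 → run H
t=30: queue=[H,B,A,D,C,E] q_used=2 → run H
t=31: queue=[B,A,D,C,E,H] q_used=0 → run B
t=32: queue=[B,A,D,C,E,H] q_used=1 → run B
t=33: queue=[B,A,D,C,E,H] q_used=2 → run B
t=34: queue=[A,D,C,E,H,B] q_used=0 → run A
t=35: queue=[A,D,C,E,H,B] q_used=1 → run A
t=36: queue=[D,C,E,H,B] q_used=0 → run D
t=37: queue=[C,E,H,B] q_used=0 → run C
t=38: queue=[C,E,H,B] q_used=1 → run C
t=39: queue=[E,H,B] q_used=0 → run E
t=40: queue=[H,B] q_used=0 → run H
t=41: queue=[H,B] q_used=1 → run H
t=42: queue=[H,B] q_used=2 → run H
t=43: queue=[B] q_used=0 → run B
t=44: (idle)
t=45: (idle)
t=46: (idle)
t=47: (idle)
t=48: (idle)
t=49: (idle)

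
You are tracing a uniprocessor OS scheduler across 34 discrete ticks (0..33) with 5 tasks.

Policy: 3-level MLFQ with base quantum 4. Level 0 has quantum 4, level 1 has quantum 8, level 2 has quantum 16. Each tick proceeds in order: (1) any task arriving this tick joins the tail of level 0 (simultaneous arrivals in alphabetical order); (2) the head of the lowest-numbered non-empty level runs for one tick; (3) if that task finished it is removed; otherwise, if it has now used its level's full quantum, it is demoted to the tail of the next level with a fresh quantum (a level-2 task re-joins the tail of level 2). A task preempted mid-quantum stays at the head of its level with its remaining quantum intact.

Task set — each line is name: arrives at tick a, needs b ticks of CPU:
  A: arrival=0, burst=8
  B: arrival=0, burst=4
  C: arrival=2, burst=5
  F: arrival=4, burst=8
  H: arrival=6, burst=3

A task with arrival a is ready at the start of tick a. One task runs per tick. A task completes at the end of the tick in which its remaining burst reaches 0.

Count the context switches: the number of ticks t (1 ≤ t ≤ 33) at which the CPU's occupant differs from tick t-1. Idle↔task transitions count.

context switches = 8

t=0: L0/L1/L2 = AB/-/- → run A
t=1: L0/L1/L2 = AB/-/- → run A
t=2: L0/L1/L2 = ABC/-/- → run A
t=3: L0/L1/L2 = ABC/-/- → run A
t=4: L0/L1/L2 = BCF/A/- → run B
t=5: L0/L1/L2 = BCF/A/- → run B
t=6: L0/L1/L2 = BCFH/A/- → run B
t=7: L0/L1/L2 = BCFH/A/- → run B
t=8: L0/L1/L2 = CFH/A/- → run C
t=9: L0/L1/L2 = CFH/A/- → run C
t=10: L0/L1/L2 = CFH/A/- → run C
t=11: L0/L1/L2 = CFH/A/- → run C
t=12: L0/L1/L2 = FH/AC/- → run F
t=13: L0/L1/L2 = FH/AC/- → run F
t=14: L0/L1/L2 = FH/AC/- → run F
t=15: L0/L1/L2 = FH/AC/- → run F
t=16: L0/L1/L2 = H/ACF/- → run H
t=17: L0/L1/L2 = H/ACF/- → run H
t=18: L0/L1/L2 = H/ACF/- → run H
t=19: L0/L1/L2 = -/ACF/- → run A
t=20: L0/L1/L2 = -/ACF/- → run A
t=21: L0/L1/L2 = -/ACF/- → run A
t=22: L0/L1/L2 = -/ACF/- → run A
t=23: L0/L1/L2 = -/CF/- → run C
t=24: L0/L1/L2 = -/F/- → run F
t=25: L0/L1/L2 = -/F/- → run F
t=26: L0/L1/L2 = -/F/- → run F
t=27: L0/L1/L2 = -/F/- → run F
t=28: (idle)
t=29: (idle)
t=30: (idle)
t=31: (idle)
t=32: (idle)
t=33: (idle)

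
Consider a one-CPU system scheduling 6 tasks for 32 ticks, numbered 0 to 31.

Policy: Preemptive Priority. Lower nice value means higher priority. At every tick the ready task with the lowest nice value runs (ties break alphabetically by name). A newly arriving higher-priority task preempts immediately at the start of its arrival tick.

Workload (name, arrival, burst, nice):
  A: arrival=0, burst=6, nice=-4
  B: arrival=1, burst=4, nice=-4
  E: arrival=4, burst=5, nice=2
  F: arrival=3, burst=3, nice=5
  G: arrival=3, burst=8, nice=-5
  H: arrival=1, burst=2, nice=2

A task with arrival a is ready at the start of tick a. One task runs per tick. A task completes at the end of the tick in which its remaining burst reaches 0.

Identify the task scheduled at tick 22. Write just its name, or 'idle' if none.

running at tick 22 = E

t=0: ready={A} → run A
t=1: ready={A,B,H} → run A
t=2: ready={A,B,H} → run A
t=3: ready={A,B,F,G,H} → run G
t=4: ready={A,B,E,F,G,H} → run G
t=5: ready={A,B,E,F,G,H} → run G
t=6: ready={A,B,E,F,G,H} → run G
t=7: ready={A,B,E,F,G,H} → run G
t=8: ready={A,B,E,F,G,H} → run G
t=9: ready={A,B,E,F,G,H} → run G
t=10: ready={A,B,E,F,G,H} → run G
t=11: ready={A,B,E,F,H} → run A
t=12: ready={A,B,E,F,H} → run A
t=13: ready={A,B,E,F,H} → run A
t=14: ready={B,E,F,H} → run B
t=15: ready={B,E,F,H} → run B
t=16: ready={B,E,F,H} → run B
t=17: ready={B,E,F,H} → run B
t=18: ready={E,F,H} → run E
t=19: ready={E,F,H} → run E
t=20: ready={E,F,H} → run E
t=21: ready={E,F,H} → run E
t=22: ready={E,F,H} → run E
t=23: ready={F,H} → run H
t=24: ready={F,H} → run H
t=25: ready={F} → run F
t=26: ready={F} → run F
t=27: ready={F} → run F
t=28: (idle)
t=29: (idle)
t=30: (idle)
t=31: (idle)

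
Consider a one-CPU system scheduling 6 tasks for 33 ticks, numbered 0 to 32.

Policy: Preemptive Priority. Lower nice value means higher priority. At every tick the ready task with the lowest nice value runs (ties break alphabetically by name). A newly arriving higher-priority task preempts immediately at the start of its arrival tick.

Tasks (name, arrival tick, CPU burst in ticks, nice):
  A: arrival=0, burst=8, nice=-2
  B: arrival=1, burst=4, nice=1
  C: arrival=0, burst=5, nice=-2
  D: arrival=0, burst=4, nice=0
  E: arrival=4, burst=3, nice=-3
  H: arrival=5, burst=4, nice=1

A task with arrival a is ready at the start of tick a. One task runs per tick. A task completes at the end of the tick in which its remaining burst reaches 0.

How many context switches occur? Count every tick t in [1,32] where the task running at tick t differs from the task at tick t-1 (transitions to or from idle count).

t=0: ready={A,C,D} → run A
t=1: ready={A,B,C,D} → run A
t=2: ready={A,B,C,D} → run A
t=3: ready={A,B,C,D} → run A
t=4: ready={A,B,C,D,E} → run E
t=5: ready={A,B,C,D,E,H} → run E
t=6: ready={A,B,C,D,E,H} → run E
t=7: ready={A,B,C,D,H} → run A
t=8: ready={A,B,C,D,H} → run A
t=9: ready={A,B,C,D,H} → run A
t=10: ready={A,B,C,D,H} → run A
t=11: ready={B,C,D,H} → run C
t=12: ready={B,C,D,H} → run C
t=13: ready={B,C,D,H} → run C
t=14: ready={B,C,D,H} → run C
t=15: ready={B,C,D,H} → run C
t=16: ready={B,D,H} → run D
t=17: ready={B,D,H} → run D
t=18: ready={B,D,H} → run D
t=19: ready={B,D,H} → run D
t=20: ready={B,H} → run B
t=21: ready={B,H} → run B
t=22: ready={B,H} → run B
t=23: ready={B,H} → run B
t=24: ready={H} → run H
t=25: ready={H} → run H
t=26: ready={H} → run H
t=27: ready={H} → run H
t=28: (idle)
t=29: (idle)
t=30: (idle)
t=31: (idle)
t=32: (idle)

context switches = 7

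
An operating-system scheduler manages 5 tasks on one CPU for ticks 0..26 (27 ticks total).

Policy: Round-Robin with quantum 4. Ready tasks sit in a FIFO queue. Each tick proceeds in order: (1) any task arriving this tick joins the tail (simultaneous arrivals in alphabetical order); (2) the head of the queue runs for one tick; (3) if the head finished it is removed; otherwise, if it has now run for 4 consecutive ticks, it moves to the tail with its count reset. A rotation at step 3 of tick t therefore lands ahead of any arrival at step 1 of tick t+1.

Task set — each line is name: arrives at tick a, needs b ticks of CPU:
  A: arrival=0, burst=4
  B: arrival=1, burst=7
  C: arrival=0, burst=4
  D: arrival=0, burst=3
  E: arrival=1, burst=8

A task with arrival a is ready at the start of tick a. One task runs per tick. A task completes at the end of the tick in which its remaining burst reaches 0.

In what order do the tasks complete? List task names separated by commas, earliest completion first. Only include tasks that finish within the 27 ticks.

t=0: queue=[A,C,D] q_used=0 → run A
t=1: queue=[A,C,D,B,E] q_used=1 → run A
t=2: queue=[A,C,D,B,E] q_used=2 → run A
t=3: queue=[A,C,D,B,E] q_used=3 → run A
t=4: queue=[C,D,B,E] q_used=0 → run C
t=5: queue=[C,D,B,E] q_used=1 → run C
t=6: queue=[C,D,B,E] q_used=2 → run C
t=7: queue=[C,D,B,E] q_used=3 → run C
t=8: queue=[D,B,E] q_used=0 → run D
t=9: queue=[D,B,E] q_used=1 → run D
t=10: queue=[D,B,E] q_used=2 → run D
t=11: queue=[B,E] q_used=0 → run B
t=12: queue=[B,E] q_used=1 → run B
t=13: queue=[B,E] q_used=2 → run B
t=14: queue=[B,E] q_used=3 → run B
t=15: queue=[E,B] q_used=0 → run E
t=16: queue=[E,B] q_used=1 → run E
t=17: queue=[E,B] q_used=2 → run E
t=18: queue=[E,B] q_used=3 → run E
t=19: queue=[B,E] q_used=0 → run B
t=20: queue=[B,E] q_used=1 → run B
t=21: queue=[B,E] q_used=2 → run B
t=22: queue=[E] q_used=0 → run E
t=23: queue=[E] q_used=1 → run E
t=24: queue=[E] q_used=2 → run E
t=25: queue=[E] q_used=3 → run E
t=26: (idle)

completion order = A, C, D, B, E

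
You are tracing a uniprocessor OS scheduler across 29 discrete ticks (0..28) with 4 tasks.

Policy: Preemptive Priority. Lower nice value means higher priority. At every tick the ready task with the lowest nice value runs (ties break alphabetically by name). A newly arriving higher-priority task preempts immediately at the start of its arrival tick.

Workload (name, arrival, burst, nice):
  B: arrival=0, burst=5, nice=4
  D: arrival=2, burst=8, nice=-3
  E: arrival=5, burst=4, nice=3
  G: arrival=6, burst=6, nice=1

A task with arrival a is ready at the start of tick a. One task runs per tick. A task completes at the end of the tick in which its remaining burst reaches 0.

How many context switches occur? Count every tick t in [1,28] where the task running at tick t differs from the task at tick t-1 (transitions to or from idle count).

context switches = 5

t=0: ready={B} → run B
t=1: ready={B} → run B
t=2: ready={B,D} → run D
t=3: ready={B,D} → run D
t=4: ready={B,D} → run D
t=5: ready={B,D,E} → run D
t=6: ready={B,D,E,G} → run D
t=7: ready={B,D,E,G} → run D
t=8: ready={B,D,E,G} → run D
t=9: ready={B,D,E,G} → run D
t=10: ready={B,E,G} → run G
t=11: ready={B,E,G} → run G
t=12: ready={B,E,G} → run G
t=13: ready={B,E,G} → run G
t=14: ready={B,E,G} → run G
t=15: ready={B,E,G} → run G
t=16: ready={B,E} → run E
t=17: ready={B,E} → run E
t=18: ready={B,E} → run E
t=19: ready={B,E} → run E
t=20: ready={B} → run B
t=21: ready={B} → run B
t=22: ready={B} → run B
t=23: (idle)
t=24: (idle)
t=25: (idle)
t=26: (idle)
t=27: (idle)
t=28: (idle)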